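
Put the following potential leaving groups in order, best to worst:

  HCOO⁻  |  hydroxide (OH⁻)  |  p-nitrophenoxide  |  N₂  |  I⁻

N₂ > I⁻ > HCOO⁻ > p-nitrophenoxide > hydroxide (OH⁻)

A good leaving group is a weak base: the lower the pKₐ of its conjugate acid, the more readily it departs.
N₂: no meaningful conjugate acid; N₂ departs as an exceptionally stable neutral molecule
I⁻: pKₐ(HI) ≈ -10 — large, highly polarisable; very weak base
HCOO⁻: pKₐ(HCOOH) ≈ 3.8 — resonance-stabilised carboxylate
p-nitrophenoxide: pKₐ(p-nitrophenol) ≈ 7.2
hydroxide (OH⁻): pKₐ(H₂O) ≈ 15.7 — strong base; essentially never leaves without prior activation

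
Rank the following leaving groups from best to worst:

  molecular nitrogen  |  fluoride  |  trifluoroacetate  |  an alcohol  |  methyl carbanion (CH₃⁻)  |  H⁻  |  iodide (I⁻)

molecular nitrogen > iodide (I⁻) > an alcohol > trifluoroacetate > fluoride > H⁻ > methyl carbanion (CH₃⁻)

The more stable X⁻ (or X) is on its own — i.e. the weaker a base it is — the better a leaving group it makes.
molecular nitrogen: no meaningful conjugate acid; N₂ departs as an exceptionally stable neutral molecule
iodide (I⁻): pKₐ(HI) ≈ -10 — large, highly polarisable; very weak base
an alcohol: pKₐ(R'OH₂⁺) ≈ -2.4 — neutral; leaves from a protonated ether (an oxonium ion, R–O(H)R'⁺)
trifluoroacetate: pKₐ(CF₃COOH) ≈ 0.2 — strongly electron-withdrawing CF₃ stabilises the carboxylate
fluoride: pKₐ(HF) ≈ 3.2
H⁻: pKₐ(H₂) ≈ 36
methyl carbanion (CH₃⁻): pKₐ(CH₄) ≈ 48 — unstabilised carbanion; the worst conceivable leaving group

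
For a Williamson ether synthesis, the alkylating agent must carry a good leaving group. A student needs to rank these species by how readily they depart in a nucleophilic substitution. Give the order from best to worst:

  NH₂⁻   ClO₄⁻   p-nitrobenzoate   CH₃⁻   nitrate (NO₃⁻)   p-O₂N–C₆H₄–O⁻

ClO₄⁻ > nitrate (NO₃⁻) > p-nitrobenzoate > p-O₂N–C₆H₄–O⁻ > NH₂⁻ > CH₃⁻

The more stable X⁻ (or X) is on its own — i.e. the weaker a base it is — the better a leaving group it makes.
ClO₄⁻: pKₐ(HClO₄) ≈ -10 — extremely weak base; rarely used for safety reasons
nitrate (NO₃⁻): pKₐ(HNO₃) ≈ -1.3 — resonance-delocalised over three oxygens
p-nitrobenzoate: pKₐ(p-nitrobenzoic acid) ≈ 3.4
p-O₂N–C₆H₄–O⁻: pKₐ(p-nitrophenol) ≈ 7.2 — nitro group delocalises the charge; the classic chromogenic LG
NH₂⁻: pKₐ(NH₃) ≈ 38
CH₃⁻: pKₐ(CH₄) ≈ 48 — unstabilised carbanion; the worst conceivable leaving group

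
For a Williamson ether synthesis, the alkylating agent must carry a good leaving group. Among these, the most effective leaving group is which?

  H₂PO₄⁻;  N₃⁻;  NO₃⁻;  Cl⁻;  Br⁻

Br⁻

The more stable X⁻ (or X) is on its own — i.e. the weaker a base it is — the better a leaving group it makes.
Br⁻: pKₐ(HBr) ≈ -9
Cl⁻: pKₐ(HCl) ≈ -7
NO₃⁻: pKₐ(HNO₃) ≈ -1.3
H₂PO₄⁻: pKₐ(H₃PO₄) ≈ 2.1
N₃⁻: pKₐ(HN₃) ≈ 4.7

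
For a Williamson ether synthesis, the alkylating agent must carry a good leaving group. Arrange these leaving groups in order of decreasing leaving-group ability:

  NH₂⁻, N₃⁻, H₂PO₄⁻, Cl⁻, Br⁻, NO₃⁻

Leaving-group ability tracks the stability of the departed species; conjugate-acid pKₐ is the usual yardstick (lower pKₐ → better LG).
Br⁻: pKₐ(HBr) ≈ -9
Cl⁻: pKₐ(HCl) ≈ -7
NO₃⁻: pKₐ(HNO₃) ≈ -1.3
H₂PO₄⁻: pKₐ(H₃PO₄) ≈ 2.1
N₃⁻: pKₐ(HN₃) ≈ 4.7
NH₂⁻: pKₐ(NH₃) ≈ 38

Br⁻ > Cl⁻ > NO₃⁻ > H₂PO₄⁻ > N₃⁻ > NH₂⁻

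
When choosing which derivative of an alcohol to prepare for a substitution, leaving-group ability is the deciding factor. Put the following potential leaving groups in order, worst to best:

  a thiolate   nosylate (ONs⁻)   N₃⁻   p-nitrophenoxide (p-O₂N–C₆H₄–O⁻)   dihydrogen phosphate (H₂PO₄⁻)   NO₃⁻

A good leaving group is a weak base: the lower the pKₐ of its conjugate acid, the more readily it departs.
nosylate (ONs⁻): pKₐ(p-O₂NC₆H₄SO₃H) ≈ -3.5 — p-nitro group further stabilises the sulfonate
NO₃⁻: pKₐ(HNO₃) ≈ -1.3 — resonance-delocalised over three oxygens
dihydrogen phosphate (H₂PO₄⁻): pKₐ(H₃PO₄) ≈ 2.1 — moderate base; biological leaving group after further activation
N₃⁻: pKₐ(HN₃) ≈ 4.7 — linear, resonance-stabilised
p-nitrophenoxide (p-O₂N–C₆H₄–O⁻): pKₐ(p-nitrophenol) ≈ 7.2 — nitro group delocalises the charge; the classic chromogenic LG
a thiolate: pKₐ(RSH (a thiol)) ≈ 10.5
The question asks for worst first, so the sequence is read in increasing leaving-group ability.

a thiolate < p-nitrophenoxide (p-O₂N–C₆H₄–O⁻) < N₃⁻ < dihydrogen phosphate (H₂PO₄⁻) < NO₃⁻ < nosylate (ONs⁻)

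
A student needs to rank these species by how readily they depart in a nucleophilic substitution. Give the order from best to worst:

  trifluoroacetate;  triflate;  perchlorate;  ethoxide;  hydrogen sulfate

triflate > perchlorate > hydrogen sulfate > trifluoroacetate > ethoxide

Rank by basicity of the departing species: weakest base leaves most easily.
triflate: pKₐ(CF₃SO₃H (triflic acid)) ≈ -14 — charge spread over three oxygens and a CF₃ group; the premier leaving group in synthesis
perchlorate: pKₐ(HClO₄) ≈ -10 — extremely weak base; rarely used for safety reasons
hydrogen sulfate: pKₐ(H₂SO₄) ≈ -3 — conjugate base of a strong mineral acid
trifluoroacetate: pKₐ(CF₃COOH) ≈ 0.2 — strongly electron-withdrawing CF₃ stabilises the carboxylate
ethoxide: pKₐ(CH₃CH₂OH) ≈ 16 — strong base; alkoxides do not leave unassisted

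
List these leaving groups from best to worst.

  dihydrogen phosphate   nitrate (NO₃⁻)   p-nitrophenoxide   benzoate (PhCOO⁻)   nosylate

A good leaving group is a weak base: the lower the pKₐ of its conjugate acid, the more readily it departs.
nosylate: pKₐ(p-O₂NC₆H₄SO₃H) ≈ -3.5
nitrate (NO₃⁻): pKₐ(HNO₃) ≈ -1.3
dihydrogen phosphate: pKₐ(H₃PO₄) ≈ 2.1
benzoate (PhCOO⁻): pKₐ(C₆H₅COOH) ≈ 4.2
p-nitrophenoxide: pKₐ(p-nitrophenol) ≈ 7.2

nosylate > nitrate (NO₃⁻) > dihydrogen phosphate > benzoate (PhCOO⁻) > p-nitrophenoxide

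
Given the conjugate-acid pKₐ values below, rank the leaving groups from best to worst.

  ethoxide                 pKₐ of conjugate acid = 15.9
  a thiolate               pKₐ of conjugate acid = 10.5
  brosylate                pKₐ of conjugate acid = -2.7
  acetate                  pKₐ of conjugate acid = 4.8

brosylate > acetate > a thiolate > ethoxide

Lower conjugate-acid pKₐ ⇒ weaker base ⇒ better leaving group.
Sorting by the given values: brosylate (-2.7), acetate (4.8), a thiolate (10.5), ethoxide (15.9).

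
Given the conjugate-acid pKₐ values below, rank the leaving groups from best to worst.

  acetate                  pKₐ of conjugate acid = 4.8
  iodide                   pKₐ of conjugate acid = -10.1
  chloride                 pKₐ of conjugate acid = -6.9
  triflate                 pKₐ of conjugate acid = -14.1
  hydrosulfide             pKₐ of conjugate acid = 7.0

triflate > iodide > chloride > acetate > hydrosulfide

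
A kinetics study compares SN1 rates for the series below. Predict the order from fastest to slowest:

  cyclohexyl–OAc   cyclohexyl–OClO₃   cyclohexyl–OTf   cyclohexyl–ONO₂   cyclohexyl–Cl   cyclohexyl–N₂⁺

The skeletons are identical, so relative rate is governed entirely by leaving-group ability.
The more stable X⁻ (or X) is on its own — i.e. the weaker a base it is — the better a leaving group it makes.
cyclohexyl–N₂⁺ loses N₂: no meaningful conjugate acid; N₂ departs as an exceptionally stable neutral molecule
cyclohexyl–OTf loses OTf⁻: pKₐ(CF₃SO₃H (triflic acid)) ≈ -14
cyclohexyl–OClO₃ loses ClO₄⁻: pKₐ(HClO₄) ≈ -10
cyclohexyl–Cl loses Cl⁻: pKₐ(HCl) ≈ -7
cyclohexyl–ONO₂ loses NO₃⁻: pKₐ(HNO₃) ≈ -1.3
cyclohexyl–OAc loses AcO⁻: pKₐ(CH₃COOH) ≈ 4.8

cyclohexyl–N₂⁺ > cyclohexyl–OTf > cyclohexyl–OClO₃ > cyclohexyl–Cl > cyclohexyl–ONO₂ > cyclohexyl–OAc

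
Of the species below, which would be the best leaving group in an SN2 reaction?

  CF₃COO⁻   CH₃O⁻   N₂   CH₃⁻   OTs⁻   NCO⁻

Rank by basicity of the departing species: weakest base leaves most easily.
N₂: no meaningful conjugate acid; N₂ departs as an exceptionally stable neutral molecule
OTs⁻: pKₐ(p-CH₃C₆H₄SO₃H (TsOH)) ≈ -2.8
CF₃COO⁻: pKₐ(CF₃COOH) ≈ 0.2
NCO⁻: pKₐ(HOCN) ≈ 3.5
CH₃O⁻: pKₐ(CH₃OH) ≈ 15.5
CH₃⁻: pKₐ(CH₄) ≈ 48

N₂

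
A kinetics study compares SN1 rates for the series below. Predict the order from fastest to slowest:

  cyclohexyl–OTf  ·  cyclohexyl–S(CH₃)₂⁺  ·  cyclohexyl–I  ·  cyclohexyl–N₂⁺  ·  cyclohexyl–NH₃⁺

With the same alkyl group throughout, only the leaving group differentiates the rates.
A good leaving group is a weak base: the lower the pKₐ of its conjugate acid, the more readily it departs.
cyclohexyl–N₂⁺ loses N₂: no meaningful conjugate acid; N₂ departs as an exceptionally stable neutral molecule
cyclohexyl–OTf loses OTf⁻: pKₐ(CF₃SO₃H (triflic acid)) ≈ -14
cyclohexyl–I loses I⁻: pKₐ(HI) ≈ -10
cyclohexyl–S(CH₃)₂⁺ loses SR'₂: pKₐ(R'₂SH⁺) ≈ -7
cyclohexyl–NH₃⁺ loses NH₃: pKₐ(NH₄⁺) ≈ 9.2

cyclohexyl–N₂⁺ > cyclohexyl–OTf > cyclohexyl–I > cyclohexyl–S(CH₃)₂⁺ > cyclohexyl–NH₃⁺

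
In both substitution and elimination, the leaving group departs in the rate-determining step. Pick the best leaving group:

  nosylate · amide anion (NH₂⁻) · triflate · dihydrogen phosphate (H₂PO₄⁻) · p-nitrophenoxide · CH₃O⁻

triflate

A good leaving group is a weak base: the lower the pKₐ of its conjugate acid, the more readily it departs.
triflate: pKₐ(CF₃SO₃H (triflic acid)) ≈ -14
nosylate: pKₐ(p-O₂NC₆H₄SO₃H) ≈ -3.5
dihydrogen phosphate (H₂PO₄⁻): pKₐ(H₃PO₄) ≈ 2.1
p-nitrophenoxide: pKₐ(p-nitrophenol) ≈ 7.2
CH₃O⁻: pKₐ(CH₃OH) ≈ 15.5
amide anion (NH₂⁻): pKₐ(NH₃) ≈ 38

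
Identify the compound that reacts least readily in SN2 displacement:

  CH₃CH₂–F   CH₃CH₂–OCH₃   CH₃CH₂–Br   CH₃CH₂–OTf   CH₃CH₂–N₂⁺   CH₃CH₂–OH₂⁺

CH₃CH₂–OCH₃

With the same alkyl group throughout, only the leaving group differentiates the rates.
Rank by basicity of the departing species: weakest base leaves most easily.
CH₃CH₂–N₂⁺ loses N₂: no meaningful conjugate acid; N₂ departs as an exceptionally stable neutral molecule
CH₃CH₂–OTf loses OTf⁻: pKₐ(CF₃SO₃H (triflic acid)) ≈ -14
CH₃CH₂–Br loses Br⁻: pKₐ(HBr) ≈ -9
CH₃CH₂–OH₂⁺ loses H₂O: pKₐ(H₃O⁺) ≈ -1.7
CH₃CH₂–F loses F⁻: pKₐ(HF) ≈ 3.2
CH₃CH₂–OCH₃ loses CH₃O⁻: pKₐ(CH₃OH) ≈ 15.5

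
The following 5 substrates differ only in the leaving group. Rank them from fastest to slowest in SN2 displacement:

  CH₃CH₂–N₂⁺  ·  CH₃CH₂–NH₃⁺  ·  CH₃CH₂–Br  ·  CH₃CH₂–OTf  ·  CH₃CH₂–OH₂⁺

CH₃CH₂–N₂⁺ > CH₃CH₂–OTf > CH₃CH₂–Br > CH₃CH₂–OH₂⁺ > CH₃CH₂–NH₃⁺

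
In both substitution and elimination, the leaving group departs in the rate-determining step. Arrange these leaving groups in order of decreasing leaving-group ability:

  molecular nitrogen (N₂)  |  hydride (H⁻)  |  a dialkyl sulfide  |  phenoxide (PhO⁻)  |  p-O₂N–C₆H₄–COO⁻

molecular nitrogen (N₂) > a dialkyl sulfide > p-O₂N–C₆H₄–COO⁻ > phenoxide (PhO⁻) > hydride (H⁻)

Rank by basicity of the departing species: weakest base leaves most easily.
molecular nitrogen (N₂): no meaningful conjugate acid; N₂ departs as an exceptionally stable neutral molecule
a dialkyl sulfide: pKₐ(R'₂SH⁺) ≈ -7
p-O₂N–C₆H₄–COO⁻: pKₐ(p-nitrobenzoic acid) ≈ 3.4
phenoxide (PhO⁻): pKₐ(C₆H₅OH (phenol)) ≈ 10
hydride (H⁻): pKₐ(H₂) ≈ 36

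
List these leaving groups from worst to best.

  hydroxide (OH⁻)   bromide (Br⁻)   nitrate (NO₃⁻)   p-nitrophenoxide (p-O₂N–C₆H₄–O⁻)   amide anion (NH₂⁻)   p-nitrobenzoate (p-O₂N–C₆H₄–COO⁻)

amide anion (NH₂⁻) < hydroxide (OH⁻) < p-nitrophenoxide (p-O₂N–C₆H₄–O⁻) < p-nitrobenzoate (p-O₂N–C₆H₄–COO⁻) < nitrate (NO₃⁻) < bromide (Br⁻)

The more stable X⁻ (or X) is on its own — i.e. the weaker a base it is — the better a leaving group it makes.
bromide (Br⁻): pKₐ(HBr) ≈ -9
nitrate (NO₃⁻): pKₐ(HNO₃) ≈ -1.3 — resonance-delocalised over three oxygens
p-nitrobenzoate (p-O₂N–C₆H₄–COO⁻): pKₐ(p-nitrobenzoic acid) ≈ 3.4
p-nitrophenoxide (p-O₂N–C₆H₄–O⁻): pKₐ(p-nitrophenol) ≈ 7.2
hydroxide (OH⁻): pKₐ(H₂O) ≈ 15.7 — strong base; essentially never leaves without prior activation
amide anion (NH₂⁻): pKₐ(NH₃) ≈ 38 — extremely strong base; never a leaving group
Reversing gives the worst-to-best order requested.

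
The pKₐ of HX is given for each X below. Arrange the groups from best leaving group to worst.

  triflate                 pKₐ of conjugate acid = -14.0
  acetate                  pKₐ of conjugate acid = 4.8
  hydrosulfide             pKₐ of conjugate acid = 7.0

Lower conjugate-acid pKₐ ⇒ weaker base ⇒ better leaving group.
Sorting by the given values: triflate (-14.0), acetate (4.8), hydrosulfide (7.0).

triflate > acetate > hydrosulfide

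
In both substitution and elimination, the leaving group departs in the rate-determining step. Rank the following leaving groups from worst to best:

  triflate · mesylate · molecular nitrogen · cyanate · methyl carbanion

The more stable X⁻ (or X) is on its own — i.e. the weaker a base it is — the better a leaving group it makes.
molecular nitrogen: no meaningful conjugate acid; N₂ departs as an exceptionally stable neutral molecule
triflate: pKₐ(CF₃SO₃H (triflic acid)) ≈ -14 — charge spread over three oxygens and a CF₃ group; the premier leaving group in synthesis
mesylate: pKₐ(CH₃SO₃H (MsOH)) ≈ -1.9 — resonance-delocalised alkanesulfonate
cyanate: pKₐ(HOCN) ≈ 3.5
methyl carbanion: pKₐ(CH₄) ≈ 48 — unstabilised carbanion; the worst conceivable leaving group
The question asks for worst first, so the sequence is read in increasing leaving-group ability.

methyl carbanion < cyanate < mesylate < triflate < molecular nitrogen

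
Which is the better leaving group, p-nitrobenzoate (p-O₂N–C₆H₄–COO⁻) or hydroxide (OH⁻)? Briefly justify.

p-nitrobenzoate (p-O₂N–C₆H₄–COO⁻)

p-nitrobenzoate (p-O₂N–C₆H₄–COO⁻) is the better leaving group.
pKₐ(p-nitrobenzoic acid) ≈ 3.4 versus pKₐ(H₂O) ≈ 15.7: p-nitrobenzoate (p-O₂N–C₆H₄–COO⁻) is the much weaker base.
Electron-withdrawing nitro group stabilises the carboxylate.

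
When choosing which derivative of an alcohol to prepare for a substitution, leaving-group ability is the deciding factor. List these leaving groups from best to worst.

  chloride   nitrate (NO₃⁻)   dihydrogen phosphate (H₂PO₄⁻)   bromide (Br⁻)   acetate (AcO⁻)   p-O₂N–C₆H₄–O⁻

bromide (Br⁻) > chloride > nitrate (NO₃⁻) > dihydrogen phosphate (H₂PO₄⁻) > acetate (AcO⁻) > p-O₂N–C₆H₄–O⁻

The more stable X⁻ (or X) is on its own — i.e. the weaker a base it is — the better a leaving group it makes.
bromide (Br⁻): pKₐ(HBr) ≈ -9 — weak base; good leaving group
chloride: pKₐ(HCl) ≈ -7 — moderately weak base
nitrate (NO₃⁻): pKₐ(HNO₃) ≈ -1.3 — resonance-delocalised over three oxygens
dihydrogen phosphate (H₂PO₄⁻): pKₐ(H₃PO₄) ≈ 2.1 — moderate base; biological leaving group after further activation
acetate (AcO⁻): pKₐ(CH₃COOH) ≈ 4.8
p-O₂N–C₆H₄–O⁻: pKₐ(p-nitrophenol) ≈ 7.2 — nitro group delocalises the charge; the classic chromogenic LG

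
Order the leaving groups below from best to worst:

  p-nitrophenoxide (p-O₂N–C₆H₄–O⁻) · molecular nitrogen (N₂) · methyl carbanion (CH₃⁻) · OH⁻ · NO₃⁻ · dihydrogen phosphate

molecular nitrogen (N₂): no meaningful conjugate acid; N₂ departs as an exceptionally stable neutral molecule
NO₃⁻: pKₐ(HNO₃) ≈ -1.3
dihydrogen phosphate: pKₐ(H₃PO₄) ≈ 2.1 — moderate base; biological leaving group after further activation
p-nitrophenoxide (p-O₂N–C₆H₄–O⁻): pKₐ(p-nitrophenol) ≈ 7.2
OH⁻: pKₐ(H₂O) ≈ 15.7 — strong base; essentially never leaves without prior activation
methyl carbanion (CH₃⁻): pKₐ(CH₄) ≈ 48 — unstabilised carbanion; the worst conceivable leaving group

molecular nitrogen (N₂) > NO₃⁻ > dihydrogen phosphate > p-nitrophenoxide (p-O₂N–C₆H₄–O⁻) > OH⁻ > methyl carbanion (CH₃⁻)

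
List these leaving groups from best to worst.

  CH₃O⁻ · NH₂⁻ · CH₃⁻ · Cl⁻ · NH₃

Cl⁻ > NH₃ > CH₃O⁻ > NH₂⁻ > CH₃⁻

A good leaving group is a weak base: the lower the pKₐ of its conjugate acid, the more readily it departs.
Cl⁻: pKₐ(HCl) ≈ -7
NH₃: pKₐ(NH₄⁺) ≈ 9.2
CH₃O⁻: pKₐ(CH₃OH) ≈ 15.5
NH₂⁻: pKₐ(NH₃) ≈ 38
CH₃⁻: pKₐ(CH₄) ≈ 48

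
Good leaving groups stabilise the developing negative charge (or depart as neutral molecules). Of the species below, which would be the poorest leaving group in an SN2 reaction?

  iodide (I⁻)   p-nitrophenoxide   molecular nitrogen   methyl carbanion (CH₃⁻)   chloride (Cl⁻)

methyl carbanion (CH₃⁻)

A good leaving group is a weak base: the lower the pKₐ of its conjugate acid, the more readily it departs.
molecular nitrogen: no meaningful conjugate acid; N₂ departs as an exceptionally stable neutral molecule
iodide (I⁻): pKₐ(HI) ≈ -10
chloride (Cl⁻): pKₐ(HCl) ≈ -7
p-nitrophenoxide: pKₐ(p-nitrophenol) ≈ 7.2
methyl carbanion (CH₃⁻): pKₐ(CH₄) ≈ 48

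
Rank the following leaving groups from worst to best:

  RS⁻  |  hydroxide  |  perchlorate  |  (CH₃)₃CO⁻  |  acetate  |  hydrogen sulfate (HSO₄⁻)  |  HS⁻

A good leaving group is a weak base: the lower the pKₐ of its conjugate acid, the more readily it departs.
perchlorate: pKₐ(HClO₄) ≈ -10
hydrogen sulfate (HSO₄⁻): pKₐ(H₂SO₄) ≈ -3 — conjugate base of a strong mineral acid
acetate: pKₐ(CH₃COOH) ≈ 4.8
HS⁻: pKₐ(H₂S) ≈ 7
RS⁻: pKₐ(RSH (a thiol)) ≈ 10.5
hydroxide: pKₐ(H₂O) ≈ 15.7
(CH₃)₃CO⁻: pKₐ(t-BuOH) ≈ 18 — bulky, strongly basic alkoxide
Listed from poorest to best leaving group as asked.

(CH₃)₃CO⁻ < hydroxide < RS⁻ < HS⁻ < acetate < hydrogen sulfate (HSO₄⁻) < perchlorate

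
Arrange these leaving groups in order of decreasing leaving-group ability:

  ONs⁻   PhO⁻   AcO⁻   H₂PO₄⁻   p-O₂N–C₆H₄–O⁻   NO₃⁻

ONs⁻ > NO₃⁻ > H₂PO₄⁻ > AcO⁻ > p-O₂N–C₆H₄–O⁻ > PhO⁻

ONs⁻: pKₐ(p-O₂NC₆H₄SO₃H) ≈ -3.5
NO₃⁻: pKₐ(HNO₃) ≈ -1.3
H₂PO₄⁻: pKₐ(H₃PO₄) ≈ 2.1
AcO⁻: pKₐ(CH₃COOH) ≈ 4.8
p-O₂N–C₆H₄–O⁻: pKₐ(p-nitrophenol) ≈ 7.2
PhO⁻: pKₐ(C₆H₅OH (phenol)) ≈ 10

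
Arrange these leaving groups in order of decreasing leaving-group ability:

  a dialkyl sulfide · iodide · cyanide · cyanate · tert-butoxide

iodide: pKₐ(HI) ≈ -10
a dialkyl sulfide: pKₐ(R'₂SH⁺) ≈ -7 — neutral; leaves from a sulfonium salt (R–SR'₂⁺)
cyanate: pKₐ(HOCN) ≈ 3.5 — resonance between N and O
cyanide: pKₐ(HCN) ≈ 9.2 — sp carbon stabilises the charge somewhat, but still a poor LG
tert-butoxide: pKₐ(t-BuOH) ≈ 18

iodide > a dialkyl sulfide > cyanate > cyanide > tert-butoxide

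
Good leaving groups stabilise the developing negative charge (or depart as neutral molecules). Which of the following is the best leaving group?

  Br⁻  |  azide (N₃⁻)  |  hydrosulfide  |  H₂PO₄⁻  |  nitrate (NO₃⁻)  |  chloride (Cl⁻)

A good leaving group is a weak base: the lower the pKₐ of its conjugate acid, the more readily it departs.
Br⁻: pKₐ(HBr) ≈ -9
chloride (Cl⁻): pKₐ(HCl) ≈ -7
nitrate (NO₃⁻): pKₐ(HNO₃) ≈ -1.3
H₂PO₄⁻: pKₐ(H₃PO₄) ≈ 2.1
azide (N₃⁻): pKₐ(HN₃) ≈ 4.7
hydrosulfide: pKₐ(H₂S) ≈ 7

Br⁻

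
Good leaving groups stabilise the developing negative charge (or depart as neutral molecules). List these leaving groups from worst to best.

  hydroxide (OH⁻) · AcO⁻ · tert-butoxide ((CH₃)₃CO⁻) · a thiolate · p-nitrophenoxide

tert-butoxide ((CH₃)₃CO⁻) < hydroxide (OH⁻) < a thiolate < p-nitrophenoxide < AcO⁻

A good leaving group is a weak base: the lower the pKₐ of its conjugate acid, the more readily it departs.
AcO⁻: pKₐ(CH₃COOH) ≈ 4.8
p-nitrophenoxide: pKₐ(p-nitrophenol) ≈ 7.2
a thiolate: pKₐ(RSH (a thiol)) ≈ 10.5
hydroxide (OH⁻): pKₐ(H₂O) ≈ 15.7 — strong base; essentially never leaves without prior activation
tert-butoxide ((CH₃)₃CO⁻): pKₐ(t-BuOH) ≈ 18 — bulky, strongly basic alkoxide
The question asks for worst first, so the sequence is read in increasing leaving-group ability.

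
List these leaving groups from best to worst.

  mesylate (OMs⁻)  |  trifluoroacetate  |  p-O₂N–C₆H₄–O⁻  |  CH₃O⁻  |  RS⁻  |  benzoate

mesylate (OMs⁻): pKₐ(CH₃SO₃H (MsOH)) ≈ -1.9
trifluoroacetate: pKₐ(CF₃COOH) ≈ 0.2
benzoate: pKₐ(C₆H₅COOH) ≈ 4.2 — aryl carboxylate
p-O₂N–C₆H₄–O⁻: pKₐ(p-nitrophenol) ≈ 7.2
RS⁻: pKₐ(RSH (a thiol)) ≈ 10.5 — moderately basic; rarely leaves without activation
CH₃O⁻: pKₐ(CH₃OH) ≈ 15.5

mesylate (OMs⁻) > trifluoroacetate > benzoate > p-O₂N–C₆H₄–O⁻ > RS⁻ > CH₃O⁻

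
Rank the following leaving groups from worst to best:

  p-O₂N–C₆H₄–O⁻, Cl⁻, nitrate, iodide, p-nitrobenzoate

Leaving-group ability tracks the stability of the departed species; conjugate-acid pKₐ is the usual yardstick (lower pKₐ → better LG).
iodide: pKₐ(HI) ≈ -10 — large, highly polarisable; very weak base
Cl⁻: pKₐ(HCl) ≈ -7 — moderately weak base
nitrate: pKₐ(HNO₃) ≈ -1.3 — resonance-delocalised over three oxygens
p-nitrobenzoate: pKₐ(p-nitrobenzoic acid) ≈ 3.4 — electron-withdrawing nitro group stabilises the carboxylate
p-O₂N–C₆H₄–O⁻: pKₐ(p-nitrophenol) ≈ 7.2 — nitro group delocalises the charge; the classic chromogenic LG
Reversing gives the worst-to-best order requested.

p-O₂N–C₆H₄–O⁻ < p-nitrobenzoate < nitrate < Cl⁻ < iodide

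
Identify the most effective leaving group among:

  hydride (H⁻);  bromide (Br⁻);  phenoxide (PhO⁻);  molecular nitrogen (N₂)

molecular nitrogen (N₂)

molecular nitrogen (N₂): no meaningful conjugate acid; N₂ departs as an exceptionally stable neutral molecule
bromide (Br⁻): pKₐ(HBr) ≈ -9
phenoxide (PhO⁻): pKₐ(C₆H₅OH (phenol)) ≈ 10
hydride (H⁻): pKₐ(H₂) ≈ 36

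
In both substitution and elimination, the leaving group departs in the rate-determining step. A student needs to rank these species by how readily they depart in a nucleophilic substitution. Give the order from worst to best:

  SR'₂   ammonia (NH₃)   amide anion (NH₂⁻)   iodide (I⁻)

amide anion (NH₂⁻) < ammonia (NH₃) < SR'₂ < iodide (I⁻)

A good leaving group is a weak base: the lower the pKₐ of its conjugate acid, the more readily it departs.
iodide (I⁻): pKₐ(HI) ≈ -10
SR'₂: pKₐ(R'₂SH⁺) ≈ -7
ammonia (NH₃): pKₐ(NH₄⁺) ≈ 9.2
amide anion (NH₂⁻): pKₐ(NH₃) ≈ 38
Reversing gives the worst-to-best order requested.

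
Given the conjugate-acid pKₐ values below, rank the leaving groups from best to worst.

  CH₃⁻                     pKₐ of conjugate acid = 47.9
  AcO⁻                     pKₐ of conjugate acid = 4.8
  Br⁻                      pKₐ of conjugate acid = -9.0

Lower conjugate-acid pKₐ ⇒ weaker base ⇒ better leaving group.
Sorting by the given values: Br⁻ (-9.0), AcO⁻ (4.8), CH₃⁻ (47.9).

Br⁻ > AcO⁻ > CH₃⁻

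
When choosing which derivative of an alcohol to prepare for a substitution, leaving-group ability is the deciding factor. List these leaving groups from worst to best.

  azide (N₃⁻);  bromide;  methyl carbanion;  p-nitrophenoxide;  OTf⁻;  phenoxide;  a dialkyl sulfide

methyl carbanion < phenoxide < p-nitrophenoxide < azide (N₃⁻) < a dialkyl sulfide < bromide < OTf⁻

The more stable X⁻ (or X) is on its own — i.e. the weaker a base it is — the better a leaving group it makes.
OTf⁻: pKₐ(CF₃SO₃H (triflic acid)) ≈ -14 — charge spread over three oxygens and a CF₃ group; the premier leaving group in synthesis
bromide: pKₐ(HBr) ≈ -9 — weak base; good leaving group
a dialkyl sulfide: pKₐ(R'₂SH⁺) ≈ -7
azide (N₃⁻): pKₐ(HN₃) ≈ 4.7 — linear, resonance-stabilised
p-nitrophenoxide: pKₐ(p-nitrophenol) ≈ 7.2 — nitro group delocalises the charge; the classic chromogenic LG
phenoxide: pKₐ(C₆H₅OH (phenol)) ≈ 10
methyl carbanion: pKₐ(CH₄) ≈ 48 — unstabilised carbanion; the worst conceivable leaving group
Reversing gives the worst-to-best order requested.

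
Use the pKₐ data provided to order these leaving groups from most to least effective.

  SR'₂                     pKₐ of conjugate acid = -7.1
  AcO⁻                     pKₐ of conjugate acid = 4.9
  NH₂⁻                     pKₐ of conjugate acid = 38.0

SR'₂ > AcO⁻ > NH₂⁻

Lower conjugate-acid pKₐ ⇒ weaker base ⇒ better leaving group.
Sorting by the given values: SR'₂ (-7.1), AcO⁻ (4.9), NH₂⁻ (38.0).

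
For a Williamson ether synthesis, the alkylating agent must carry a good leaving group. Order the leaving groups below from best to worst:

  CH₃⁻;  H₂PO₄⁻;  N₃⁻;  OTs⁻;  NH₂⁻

Leaving-group ability tracks the stability of the departed species; conjugate-acid pKₐ is the usual yardstick (lower pKₐ → better LG).
OTs⁻: pKₐ(p-CH₃C₆H₄SO₃H (TsOH)) ≈ -2.8
H₂PO₄⁻: pKₐ(H₃PO₄) ≈ 2.1
N₃⁻: pKₐ(HN₃) ≈ 4.7
NH₂⁻: pKₐ(NH₃) ≈ 38
CH₃⁻: pKₐ(CH₄) ≈ 48

OTs⁻ > H₂PO₄⁻ > N₃⁻ > NH₂⁻ > CH₃⁻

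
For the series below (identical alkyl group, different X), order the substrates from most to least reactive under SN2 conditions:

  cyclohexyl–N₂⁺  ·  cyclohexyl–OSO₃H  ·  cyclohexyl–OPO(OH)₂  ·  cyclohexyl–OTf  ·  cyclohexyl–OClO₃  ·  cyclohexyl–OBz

cyclohexyl–N₂⁺ > cyclohexyl–OTf > cyclohexyl–OClO₃ > cyclohexyl–OSO₃H > cyclohexyl–OPO(OH)₂ > cyclohexyl–OBz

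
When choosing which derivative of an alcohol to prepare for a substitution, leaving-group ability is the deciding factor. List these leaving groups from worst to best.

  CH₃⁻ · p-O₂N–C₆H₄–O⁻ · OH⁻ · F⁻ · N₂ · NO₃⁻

CH₃⁻ < OH⁻ < p-O₂N–C₆H₄–O⁻ < F⁻ < NO₃⁻ < N₂

Leaving-group ability tracks the stability of the departed species; conjugate-acid pKₐ is the usual yardstick (lower pKₐ → better LG).
N₂: no meaningful conjugate acid; N₂ departs as an exceptionally stable neutral molecule
NO₃⁻: pKₐ(HNO₃) ≈ -1.3 — resonance-delocalised over three oxygens
F⁻: pKₐ(HF) ≈ 3.2
p-O₂N–C₆H₄–O⁻: pKₐ(p-nitrophenol) ≈ 7.2 — nitro group delocalises the charge; the classic chromogenic LG
OH⁻: pKₐ(H₂O) ≈ 15.7
CH₃⁻: pKₐ(CH₄) ≈ 48 — unstabilised carbanion; the worst conceivable leaving group
Reversing gives the worst-to-best order requested.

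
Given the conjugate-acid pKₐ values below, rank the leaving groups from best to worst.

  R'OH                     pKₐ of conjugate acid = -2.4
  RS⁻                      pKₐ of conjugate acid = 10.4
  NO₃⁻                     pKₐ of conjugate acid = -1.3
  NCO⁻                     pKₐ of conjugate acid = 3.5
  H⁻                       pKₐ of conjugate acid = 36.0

R'OH > NO₃⁻ > NCO⁻ > RS⁻ > H⁻

Lower conjugate-acid pKₐ ⇒ weaker base ⇒ better leaving group.
Sorting by the given values: R'OH (-2.4), NO₃⁻ (-1.3), NCO⁻ (3.5), RS⁻ (10.4), H⁻ (36.0).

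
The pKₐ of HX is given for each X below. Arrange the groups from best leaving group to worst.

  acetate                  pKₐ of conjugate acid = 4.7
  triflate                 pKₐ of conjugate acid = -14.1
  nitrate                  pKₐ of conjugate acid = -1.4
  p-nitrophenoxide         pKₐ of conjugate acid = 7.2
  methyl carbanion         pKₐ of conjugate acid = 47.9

triflate > nitrate > acetate > p-nitrophenoxide > methyl carbanion

Lower conjugate-acid pKₐ ⇒ weaker base ⇒ better leaving group.
Sorting by the given values: triflate (-14.1), nitrate (-1.4), acetate (4.7), p-nitrophenoxide (7.2), methyl carbanion (47.9).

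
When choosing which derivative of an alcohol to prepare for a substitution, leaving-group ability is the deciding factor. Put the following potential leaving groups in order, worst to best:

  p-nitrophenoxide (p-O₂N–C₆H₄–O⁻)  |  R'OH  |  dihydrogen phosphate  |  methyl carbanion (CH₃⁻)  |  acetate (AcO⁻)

methyl carbanion (CH₃⁻) < p-nitrophenoxide (p-O₂N–C₆H₄–O⁻) < acetate (AcO⁻) < dihydrogen phosphate < R'OH

A good leaving group is a weak base: the lower the pKₐ of its conjugate acid, the more readily it departs.
R'OH: pKₐ(R'OH₂⁺) ≈ -2.4 — neutral; leaves from a protonated ether (an oxonium ion, R–O(H)R'⁺)
dihydrogen phosphate: pKₐ(H₃PO₄) ≈ 2.1
acetate (AcO⁻): pKₐ(CH₃COOH) ≈ 4.8 — resonance-stabilised but still a weak base
p-nitrophenoxide (p-O₂N–C₆H₄–O⁻): pKₐ(p-nitrophenol) ≈ 7.2 — nitro group delocalises the charge; the classic chromogenic LG
methyl carbanion (CH₃⁻): pKₐ(CH₄) ≈ 48
The question asks for worst first, so the sequence is read in increasing leaving-group ability.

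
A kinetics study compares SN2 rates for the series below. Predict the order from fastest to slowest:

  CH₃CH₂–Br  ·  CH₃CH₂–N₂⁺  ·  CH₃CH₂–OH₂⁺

The skeletons are identical, so relative rate is governed entirely by leaving-group ability.
A good leaving group is a weak base: the lower the pKₐ of its conjugate acid, the more readily it departs.
CH₃CH₂–N₂⁺ loses N₂: no meaningful conjugate acid; N₂ departs as an exceptionally stable neutral molecule
CH₃CH₂–Br loses Br⁻: pKₐ(HBr) ≈ -9
CH₃CH₂–OH₂⁺ loses H₂O: pKₐ(H₃O⁺) ≈ -1.7

CH₃CH₂–N₂⁺ > CH₃CH₂–Br > CH₃CH₂–OH₂⁺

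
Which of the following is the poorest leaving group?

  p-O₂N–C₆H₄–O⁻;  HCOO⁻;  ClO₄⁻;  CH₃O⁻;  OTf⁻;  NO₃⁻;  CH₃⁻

CH₃⁻

Leaving-group ability tracks the stability of the departed species; conjugate-acid pKₐ is the usual yardstick (lower pKₐ → better LG).
OTf⁻: pKₐ(CF₃SO₃H (triflic acid)) ≈ -14
ClO₄⁻: pKₐ(HClO₄) ≈ -10
NO₃⁻: pKₐ(HNO₃) ≈ -1.3
HCOO⁻: pKₐ(HCOOH) ≈ 3.8
p-O₂N–C₆H₄–O⁻: pKₐ(p-nitrophenol) ≈ 7.2
CH₃O⁻: pKₐ(CH₃OH) ≈ 15.5
CH₃⁻: pKₐ(CH₄) ≈ 48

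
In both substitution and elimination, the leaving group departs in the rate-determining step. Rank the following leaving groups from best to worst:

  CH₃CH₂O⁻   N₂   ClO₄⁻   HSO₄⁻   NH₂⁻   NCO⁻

The more stable X⁻ (or X) is on its own — i.e. the weaker a base it is — the better a leaving group it makes.
N₂: no meaningful conjugate acid; N₂ departs as an exceptionally stable neutral molecule
ClO₄⁻: pKₐ(HClO₄) ≈ -10
HSO₄⁻: pKₐ(H₂SO₄) ≈ -3
NCO⁻: pKₐ(HOCN) ≈ 3.5
CH₃CH₂O⁻: pKₐ(CH₃CH₂OH) ≈ 16
NH₂⁻: pKₐ(NH₃) ≈ 38

N₂ > ClO₄⁻ > HSO₄⁻ > NCO⁻ > CH₃CH₂O⁻ > NH₂⁻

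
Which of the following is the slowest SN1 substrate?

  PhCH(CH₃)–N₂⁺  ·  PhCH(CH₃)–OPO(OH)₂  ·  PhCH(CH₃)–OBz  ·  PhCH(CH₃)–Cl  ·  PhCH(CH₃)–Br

PhCH(CH₃)–OBz

With the same alkyl group throughout, only the leaving group differentiates the rates.
The more stable X⁻ (or X) is on its own — i.e. the weaker a base it is — the better a leaving group it makes.
PhCH(CH₃)–N₂⁺ loses N₂: no meaningful conjugate acid; N₂ departs as an exceptionally stable neutral molecule
PhCH(CH₃)–Br loses Br⁻: pKₐ(HBr) ≈ -9
PhCH(CH₃)–Cl loses Cl⁻: pKₐ(HCl) ≈ -7
PhCH(CH₃)–OPO(OH)₂ loses H₂PO₄⁻: pKₐ(H₃PO₄) ≈ 2.1
PhCH(CH₃)–OBz loses PhCOO⁻: pKₐ(C₆H₅COOH) ≈ 4.2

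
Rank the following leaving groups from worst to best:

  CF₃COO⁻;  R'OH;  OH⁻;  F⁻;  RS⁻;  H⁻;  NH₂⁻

NH₂⁻ < H⁻ < OH⁻ < RS⁻ < F⁻ < CF₃COO⁻ < R'OH

Rank by basicity of the departing species: weakest base leaves most easily.
R'OH: pKₐ(R'OH₂⁺) ≈ -2.4
CF₃COO⁻: pKₐ(CF₃COOH) ≈ 0.2 — strongly electron-withdrawing CF₃ stabilises the carboxylate
F⁻: pKₐ(HF) ≈ 3.2 — small and strongly basic; the poor halide leaving group
RS⁻: pKₐ(RSH (a thiol)) ≈ 10.5
OH⁻: pKₐ(H₂O) ≈ 15.7 — strong base; essentially never leaves without prior activation
H⁻: pKₐ(H₂) ≈ 36 — extremely strong base; leaves only in special hydride-transfer contexts
NH₂⁻: pKₐ(NH₃) ≈ 38 — extremely strong base; never a leaving group
Reversing gives the worst-to-best order requested.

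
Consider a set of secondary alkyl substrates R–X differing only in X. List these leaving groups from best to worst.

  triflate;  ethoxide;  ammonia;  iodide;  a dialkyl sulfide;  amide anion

A good leaving group is a weak base: the lower the pKₐ of its conjugate acid, the more readily it departs.
triflate: pKₐ(CF₃SO₃H (triflic acid)) ≈ -14
iodide: pKₐ(HI) ≈ -10
a dialkyl sulfide: pKₐ(R'₂SH⁺) ≈ -7
ammonia: pKₐ(NH₄⁺) ≈ 9.2
ethoxide: pKₐ(CH₃CH₂OH) ≈ 16
amide anion: pKₐ(NH₃) ≈ 38

triflate > iodide > a dialkyl sulfide > ammonia > ethoxide > amide anion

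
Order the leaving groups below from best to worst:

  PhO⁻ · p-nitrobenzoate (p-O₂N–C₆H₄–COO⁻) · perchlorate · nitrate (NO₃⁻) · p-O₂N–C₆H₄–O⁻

perchlorate > nitrate (NO₃⁻) > p-nitrobenzoate (p-O₂N–C₆H₄–COO⁻) > p-O₂N–C₆H₄–O⁻ > PhO⁻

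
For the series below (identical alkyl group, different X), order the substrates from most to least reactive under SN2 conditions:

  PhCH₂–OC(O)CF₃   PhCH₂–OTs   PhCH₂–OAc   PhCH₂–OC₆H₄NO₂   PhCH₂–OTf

PhCH₂–OTf > PhCH₂–OTs > PhCH₂–OC(O)CF₃ > PhCH₂–OAc > PhCH₂–OC₆H₄NO₂

With the same alkyl group throughout, only the leaving group differentiates the rates.
Rank by basicity of the departing species: weakest base leaves most easily.
PhCH₂–OTf loses OTf⁻: pKₐ(CF₃SO₃H (triflic acid)) ≈ -14
PhCH₂–OTs loses OTs⁻: pKₐ(p-CH₃C₆H₄SO₃H (TsOH)) ≈ -2.8
PhCH₂–OC(O)CF₃ loses CF₃COO⁻: pKₐ(CF₃COOH) ≈ 0.2
PhCH₂–OAc loses AcO⁻: pKₐ(CH₃COOH) ≈ 4.8
PhCH₂–OC₆H₄NO₂ loses p-O₂N–C₆H₄–O⁻: pKₐ(p-nitrophenol) ≈ 7.2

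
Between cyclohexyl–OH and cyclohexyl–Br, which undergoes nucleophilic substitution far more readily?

cyclohexyl–Br

From cyclohexyl–OH the departing group would be OH⁻ (pKₐ(H₂O) ≈ 15.7). Strong base; essentially never leaves without prior activation.
From cyclohexyl–Br the leaving group is Br⁻ (pKₐ(HBr) ≈ -9). Weak base; good leaving group.
(In practice cyclohexyl–Br is made from cyclohexyl–OH by treatment with PBr₃, replacing the hydroxyl with bromide.)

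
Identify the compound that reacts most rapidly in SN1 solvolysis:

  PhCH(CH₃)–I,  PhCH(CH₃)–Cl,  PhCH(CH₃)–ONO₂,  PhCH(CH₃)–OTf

PhCH(CH₃)–OTf

With the same alkyl group throughout, only the leaving group differentiates the rates.
The more stable X⁻ (or X) is on its own — i.e. the weaker a base it is — the better a leaving group it makes.
PhCH(CH₃)–OTf loses OTf⁻: pKₐ(CF₃SO₃H (triflic acid)) ≈ -14
PhCH(CH₃)–I loses I⁻: pKₐ(HI) ≈ -10
PhCH(CH₃)–Cl loses Cl⁻: pKₐ(HCl) ≈ -7
PhCH(CH₃)–ONO₂ loses NO₃⁻: pKₐ(HNO₃) ≈ -1.3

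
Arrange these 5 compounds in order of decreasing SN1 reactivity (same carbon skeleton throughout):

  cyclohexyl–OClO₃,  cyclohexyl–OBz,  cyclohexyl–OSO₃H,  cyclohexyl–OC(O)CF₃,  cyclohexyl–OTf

Same R in every case — rank the leaving groups.
Rank by basicity of the departing species: weakest base leaves most easily.
cyclohexyl–OTf loses OTf⁻: pKₐ(CF₃SO₃H (triflic acid)) ≈ -14
cyclohexyl–OClO₃ loses ClO₄⁻: pKₐ(HClO₄) ≈ -10
cyclohexyl–OSO₃H loses HSO₄⁻: pKₐ(H₂SO₄) ≈ -3
cyclohexyl–OC(O)CF₃ loses CF₃COO⁻: pKₐ(CF₃COOH) ≈ 0.2
cyclohexyl–OBz loses PhCOO⁻: pKₐ(C₆H₅COOH) ≈ 4.2

cyclohexyl–OTf > cyclohexyl–OClO₃ > cyclohexyl–OSO₃H > cyclohexyl–OC(O)CF₃ > cyclohexyl–OBz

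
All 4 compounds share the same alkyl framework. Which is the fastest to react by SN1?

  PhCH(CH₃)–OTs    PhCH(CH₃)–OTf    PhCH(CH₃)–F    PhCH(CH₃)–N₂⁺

PhCH(CH₃)–N₂⁺

Identical carbon frameworks mean the comparison reduces to leaving-group quality.
Rank by basicity of the departing species: weakest base leaves most easily.
PhCH(CH₃)–N₂⁺ loses N₂: no meaningful conjugate acid; N₂ departs as an exceptionally stable neutral molecule
PhCH(CH₃)–OTf loses OTf⁻: pKₐ(CF₃SO₃H (triflic acid)) ≈ -14
PhCH(CH₃)–OTs loses OTs⁻: pKₐ(p-CH₃C₆H₄SO₃H (TsOH)) ≈ -2.8
PhCH(CH₃)–F loses F⁻: pKₐ(HF) ≈ 3.2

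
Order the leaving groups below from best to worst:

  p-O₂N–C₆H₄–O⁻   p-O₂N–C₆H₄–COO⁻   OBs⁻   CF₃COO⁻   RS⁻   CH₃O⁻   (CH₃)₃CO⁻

Rank by basicity of the departing species: weakest base leaves most easily.
OBs⁻: pKₐ(p-BrC₆H₄SO₃H) ≈ -2.8
CF₃COO⁻: pKₐ(CF₃COOH) ≈ 0.2 — strongly electron-withdrawing CF₃ stabilises the carboxylate
p-O₂N–C₆H₄–COO⁻: pKₐ(p-nitrobenzoic acid) ≈ 3.4 — electron-withdrawing nitro group stabilises the carboxylate
p-O₂N–C₆H₄–O⁻: pKₐ(p-nitrophenol) ≈ 7.2 — nitro group delocalises the charge; the classic chromogenic LG
RS⁻: pKₐ(RSH (a thiol)) ≈ 10.5 — moderately basic; rarely leaves without activation
CH₃O⁻: pKₐ(CH₃OH) ≈ 15.5 — strong base; alkoxides do not leave unassisted
(CH₃)₃CO⁻: pKₐ(t-BuOH) ≈ 18 — bulky, strongly basic alkoxide

OBs⁻ > CF₃COO⁻ > p-O₂N–C₆H₄–COO⁻ > p-O₂N–C₆H₄–O⁻ > RS⁻ > CH₃O⁻ > (CH₃)₃CO⁻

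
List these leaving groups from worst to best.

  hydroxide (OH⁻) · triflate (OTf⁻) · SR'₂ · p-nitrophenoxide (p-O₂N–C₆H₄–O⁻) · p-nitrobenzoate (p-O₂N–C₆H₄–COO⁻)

triflate (OTf⁻): pKₐ(CF₃SO₃H (triflic acid)) ≈ -14 — charge spread over three oxygens and a CF₃ group; the premier leaving group in synthesis
SR'₂: pKₐ(R'₂SH⁺) ≈ -7
p-nitrobenzoate (p-O₂N–C₆H₄–COO⁻): pKₐ(p-nitrobenzoic acid) ≈ 3.4 — electron-withdrawing nitro group stabilises the carboxylate
p-nitrophenoxide (p-O₂N–C₆H₄–O⁻): pKₐ(p-nitrophenol) ≈ 7.2
hydroxide (OH⁻): pKₐ(H₂O) ≈ 15.7
The question asks for worst first, so the sequence is read in increasing leaving-group ability.

hydroxide (OH⁻) < p-nitrophenoxide (p-O₂N–C₆H₄–O⁻) < p-nitrobenzoate (p-O₂N–C₆H₄–COO⁻) < SR'₂ < triflate (OTf⁻)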